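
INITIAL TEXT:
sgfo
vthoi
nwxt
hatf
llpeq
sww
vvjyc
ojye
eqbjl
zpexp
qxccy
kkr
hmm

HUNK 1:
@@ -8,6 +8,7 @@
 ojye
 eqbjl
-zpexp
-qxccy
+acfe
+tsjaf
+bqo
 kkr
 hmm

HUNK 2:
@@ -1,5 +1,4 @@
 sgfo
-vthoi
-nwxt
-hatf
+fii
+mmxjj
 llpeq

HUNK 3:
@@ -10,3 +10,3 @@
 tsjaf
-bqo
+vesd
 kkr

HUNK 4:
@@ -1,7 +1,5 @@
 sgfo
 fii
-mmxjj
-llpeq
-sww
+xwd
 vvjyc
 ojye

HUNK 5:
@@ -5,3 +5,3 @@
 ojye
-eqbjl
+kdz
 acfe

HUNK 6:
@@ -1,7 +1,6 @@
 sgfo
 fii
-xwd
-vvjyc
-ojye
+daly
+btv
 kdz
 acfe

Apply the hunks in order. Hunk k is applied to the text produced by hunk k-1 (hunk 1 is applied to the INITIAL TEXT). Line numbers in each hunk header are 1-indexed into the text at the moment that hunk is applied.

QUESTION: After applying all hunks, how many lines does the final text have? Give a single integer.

Answer: 10

Derivation:
Hunk 1: at line 8 remove [zpexp,qxccy] add [acfe,tsjaf,bqo] -> 14 lines: sgfo vthoi nwxt hatf llpeq sww vvjyc ojye eqbjl acfe tsjaf bqo kkr hmm
Hunk 2: at line 1 remove [vthoi,nwxt,hatf] add [fii,mmxjj] -> 13 lines: sgfo fii mmxjj llpeq sww vvjyc ojye eqbjl acfe tsjaf bqo kkr hmm
Hunk 3: at line 10 remove [bqo] add [vesd] -> 13 lines: sgfo fii mmxjj llpeq sww vvjyc ojye eqbjl acfe tsjaf vesd kkr hmm
Hunk 4: at line 1 remove [mmxjj,llpeq,sww] add [xwd] -> 11 lines: sgfo fii xwd vvjyc ojye eqbjl acfe tsjaf vesd kkr hmm
Hunk 5: at line 5 remove [eqbjl] add [kdz] -> 11 lines: sgfo fii xwd vvjyc ojye kdz acfe tsjaf vesd kkr hmm
Hunk 6: at line 1 remove [xwd,vvjyc,ojye] add [daly,btv] -> 10 lines: sgfo fii daly btv kdz acfe tsjaf vesd kkr hmm
Final line count: 10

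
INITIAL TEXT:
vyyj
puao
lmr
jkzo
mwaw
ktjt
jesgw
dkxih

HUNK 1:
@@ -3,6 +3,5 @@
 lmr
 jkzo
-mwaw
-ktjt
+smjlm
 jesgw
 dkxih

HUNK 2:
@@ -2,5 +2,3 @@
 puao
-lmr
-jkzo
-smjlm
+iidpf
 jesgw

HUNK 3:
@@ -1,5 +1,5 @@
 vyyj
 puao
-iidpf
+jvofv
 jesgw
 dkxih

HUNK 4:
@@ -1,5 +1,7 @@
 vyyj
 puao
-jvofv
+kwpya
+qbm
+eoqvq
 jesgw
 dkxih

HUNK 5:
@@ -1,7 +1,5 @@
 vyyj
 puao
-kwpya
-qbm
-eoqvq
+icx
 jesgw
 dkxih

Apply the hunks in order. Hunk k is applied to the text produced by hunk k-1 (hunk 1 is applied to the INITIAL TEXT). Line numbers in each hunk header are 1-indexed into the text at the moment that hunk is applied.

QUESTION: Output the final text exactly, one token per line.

Hunk 1: at line 3 remove [mwaw,ktjt] add [smjlm] -> 7 lines: vyyj puao lmr jkzo smjlm jesgw dkxih
Hunk 2: at line 2 remove [lmr,jkzo,smjlm] add [iidpf] -> 5 lines: vyyj puao iidpf jesgw dkxih
Hunk 3: at line 1 remove [iidpf] add [jvofv] -> 5 lines: vyyj puao jvofv jesgw dkxih
Hunk 4: at line 1 remove [jvofv] add [kwpya,qbm,eoqvq] -> 7 lines: vyyj puao kwpya qbm eoqvq jesgw dkxih
Hunk 5: at line 1 remove [kwpya,qbm,eoqvq] add [icx] -> 5 lines: vyyj puao icx jesgw dkxih

Answer: vyyj
puao
icx
jesgw
dkxih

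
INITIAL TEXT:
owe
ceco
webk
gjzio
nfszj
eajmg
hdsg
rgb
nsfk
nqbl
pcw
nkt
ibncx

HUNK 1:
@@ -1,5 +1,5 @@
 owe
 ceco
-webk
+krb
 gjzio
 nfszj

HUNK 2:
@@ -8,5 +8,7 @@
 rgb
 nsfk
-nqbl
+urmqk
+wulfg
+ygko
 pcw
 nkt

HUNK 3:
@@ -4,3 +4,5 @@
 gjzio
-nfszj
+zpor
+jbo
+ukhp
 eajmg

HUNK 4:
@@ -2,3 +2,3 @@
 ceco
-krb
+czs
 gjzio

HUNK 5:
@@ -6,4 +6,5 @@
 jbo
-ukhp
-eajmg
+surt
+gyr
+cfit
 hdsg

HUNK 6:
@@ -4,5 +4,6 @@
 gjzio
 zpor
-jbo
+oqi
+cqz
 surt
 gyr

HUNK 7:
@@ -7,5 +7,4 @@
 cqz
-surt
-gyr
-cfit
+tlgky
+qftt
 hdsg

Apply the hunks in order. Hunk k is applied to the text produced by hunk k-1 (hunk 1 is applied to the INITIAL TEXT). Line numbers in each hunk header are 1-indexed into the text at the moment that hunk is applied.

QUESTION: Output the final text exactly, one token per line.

Hunk 1: at line 1 remove [webk] add [krb] -> 13 lines: owe ceco krb gjzio nfszj eajmg hdsg rgb nsfk nqbl pcw nkt ibncx
Hunk 2: at line 8 remove [nqbl] add [urmqk,wulfg,ygko] -> 15 lines: owe ceco krb gjzio nfszj eajmg hdsg rgb nsfk urmqk wulfg ygko pcw nkt ibncx
Hunk 3: at line 4 remove [nfszj] add [zpor,jbo,ukhp] -> 17 lines: owe ceco krb gjzio zpor jbo ukhp eajmg hdsg rgb nsfk urmqk wulfg ygko pcw nkt ibncx
Hunk 4: at line 2 remove [krb] add [czs] -> 17 lines: owe ceco czs gjzio zpor jbo ukhp eajmg hdsg rgb nsfk urmqk wulfg ygko pcw nkt ibncx
Hunk 5: at line 6 remove [ukhp,eajmg] add [surt,gyr,cfit] -> 18 lines: owe ceco czs gjzio zpor jbo surt gyr cfit hdsg rgb nsfk urmqk wulfg ygko pcw nkt ibncx
Hunk 6: at line 4 remove [jbo] add [oqi,cqz] -> 19 lines: owe ceco czs gjzio zpor oqi cqz surt gyr cfit hdsg rgb nsfk urmqk wulfg ygko pcw nkt ibncx
Hunk 7: at line 7 remove [surt,gyr,cfit] add [tlgky,qftt] -> 18 lines: owe ceco czs gjzio zpor oqi cqz tlgky qftt hdsg rgb nsfk urmqk wulfg ygko pcw nkt ibncx

Answer: owe
ceco
czs
gjzio
zpor
oqi
cqz
tlgky
qftt
hdsg
rgb
nsfk
urmqk
wulfg
ygko
pcw
nkt
ibncx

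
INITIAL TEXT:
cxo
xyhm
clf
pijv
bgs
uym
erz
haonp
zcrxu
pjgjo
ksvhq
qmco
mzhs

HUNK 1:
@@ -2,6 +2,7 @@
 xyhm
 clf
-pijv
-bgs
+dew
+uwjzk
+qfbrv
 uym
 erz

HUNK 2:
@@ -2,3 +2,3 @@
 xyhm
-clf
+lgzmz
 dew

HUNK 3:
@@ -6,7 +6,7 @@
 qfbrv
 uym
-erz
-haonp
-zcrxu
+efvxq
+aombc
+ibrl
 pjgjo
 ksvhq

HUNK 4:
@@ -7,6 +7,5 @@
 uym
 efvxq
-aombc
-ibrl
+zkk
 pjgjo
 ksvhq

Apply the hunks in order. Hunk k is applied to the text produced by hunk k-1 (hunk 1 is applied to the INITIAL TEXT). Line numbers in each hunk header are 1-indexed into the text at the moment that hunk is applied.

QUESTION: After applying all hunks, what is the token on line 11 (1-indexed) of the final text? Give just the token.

Hunk 1: at line 2 remove [pijv,bgs] add [dew,uwjzk,qfbrv] -> 14 lines: cxo xyhm clf dew uwjzk qfbrv uym erz haonp zcrxu pjgjo ksvhq qmco mzhs
Hunk 2: at line 2 remove [clf] add [lgzmz] -> 14 lines: cxo xyhm lgzmz dew uwjzk qfbrv uym erz haonp zcrxu pjgjo ksvhq qmco mzhs
Hunk 3: at line 6 remove [erz,haonp,zcrxu] add [efvxq,aombc,ibrl] -> 14 lines: cxo xyhm lgzmz dew uwjzk qfbrv uym efvxq aombc ibrl pjgjo ksvhq qmco mzhs
Hunk 4: at line 7 remove [aombc,ibrl] add [zkk] -> 13 lines: cxo xyhm lgzmz dew uwjzk qfbrv uym efvxq zkk pjgjo ksvhq qmco mzhs
Final line 11: ksvhq

Answer: ksvhq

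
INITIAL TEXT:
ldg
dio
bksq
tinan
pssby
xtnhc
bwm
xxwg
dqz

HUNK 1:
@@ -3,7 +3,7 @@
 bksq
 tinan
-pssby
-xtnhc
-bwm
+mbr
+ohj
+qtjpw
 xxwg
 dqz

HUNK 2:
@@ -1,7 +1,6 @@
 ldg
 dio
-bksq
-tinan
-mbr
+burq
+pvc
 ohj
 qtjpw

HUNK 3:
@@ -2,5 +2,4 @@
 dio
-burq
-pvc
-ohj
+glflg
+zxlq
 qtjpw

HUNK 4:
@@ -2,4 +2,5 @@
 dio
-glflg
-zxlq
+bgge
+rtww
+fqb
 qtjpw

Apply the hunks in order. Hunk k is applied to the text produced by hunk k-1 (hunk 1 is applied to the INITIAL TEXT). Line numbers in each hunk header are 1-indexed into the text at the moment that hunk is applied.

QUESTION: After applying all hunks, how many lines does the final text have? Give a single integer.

Hunk 1: at line 3 remove [pssby,xtnhc,bwm] add [mbr,ohj,qtjpw] -> 9 lines: ldg dio bksq tinan mbr ohj qtjpw xxwg dqz
Hunk 2: at line 1 remove [bksq,tinan,mbr] add [burq,pvc] -> 8 lines: ldg dio burq pvc ohj qtjpw xxwg dqz
Hunk 3: at line 2 remove [burq,pvc,ohj] add [glflg,zxlq] -> 7 lines: ldg dio glflg zxlq qtjpw xxwg dqz
Hunk 4: at line 2 remove [glflg,zxlq] add [bgge,rtww,fqb] -> 8 lines: ldg dio bgge rtww fqb qtjpw xxwg dqz
Final line count: 8

Answer: 8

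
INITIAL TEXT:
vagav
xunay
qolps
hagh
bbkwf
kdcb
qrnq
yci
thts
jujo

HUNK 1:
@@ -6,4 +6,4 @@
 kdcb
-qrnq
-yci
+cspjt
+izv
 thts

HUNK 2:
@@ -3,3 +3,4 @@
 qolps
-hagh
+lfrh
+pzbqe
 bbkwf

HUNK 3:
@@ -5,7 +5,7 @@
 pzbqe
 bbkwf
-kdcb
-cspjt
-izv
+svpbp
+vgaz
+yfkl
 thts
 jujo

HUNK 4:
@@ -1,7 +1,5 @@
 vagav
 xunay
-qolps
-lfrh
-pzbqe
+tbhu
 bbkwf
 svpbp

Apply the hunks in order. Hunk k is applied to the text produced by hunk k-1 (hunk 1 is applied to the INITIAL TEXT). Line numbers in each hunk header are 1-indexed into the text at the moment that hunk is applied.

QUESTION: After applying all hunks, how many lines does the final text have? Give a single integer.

Hunk 1: at line 6 remove [qrnq,yci] add [cspjt,izv] -> 10 lines: vagav xunay qolps hagh bbkwf kdcb cspjt izv thts jujo
Hunk 2: at line 3 remove [hagh] add [lfrh,pzbqe] -> 11 lines: vagav xunay qolps lfrh pzbqe bbkwf kdcb cspjt izv thts jujo
Hunk 3: at line 5 remove [kdcb,cspjt,izv] add [svpbp,vgaz,yfkl] -> 11 lines: vagav xunay qolps lfrh pzbqe bbkwf svpbp vgaz yfkl thts jujo
Hunk 4: at line 1 remove [qolps,lfrh,pzbqe] add [tbhu] -> 9 lines: vagav xunay tbhu bbkwf svpbp vgaz yfkl thts jujo
Final line count: 9

Answer: 9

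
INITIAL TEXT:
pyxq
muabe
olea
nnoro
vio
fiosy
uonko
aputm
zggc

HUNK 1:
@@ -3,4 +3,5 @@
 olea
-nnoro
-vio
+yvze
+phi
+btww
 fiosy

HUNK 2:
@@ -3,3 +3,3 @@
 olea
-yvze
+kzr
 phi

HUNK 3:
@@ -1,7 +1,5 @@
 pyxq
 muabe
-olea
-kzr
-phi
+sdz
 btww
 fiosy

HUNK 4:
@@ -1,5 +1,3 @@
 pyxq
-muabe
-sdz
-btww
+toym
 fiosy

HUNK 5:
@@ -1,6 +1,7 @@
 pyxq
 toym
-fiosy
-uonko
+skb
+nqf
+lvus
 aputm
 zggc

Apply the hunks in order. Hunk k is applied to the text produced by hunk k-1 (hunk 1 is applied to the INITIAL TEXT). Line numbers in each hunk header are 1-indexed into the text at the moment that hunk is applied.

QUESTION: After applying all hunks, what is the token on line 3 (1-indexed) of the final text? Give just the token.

Answer: skb

Derivation:
Hunk 1: at line 3 remove [nnoro,vio] add [yvze,phi,btww] -> 10 lines: pyxq muabe olea yvze phi btww fiosy uonko aputm zggc
Hunk 2: at line 3 remove [yvze] add [kzr] -> 10 lines: pyxq muabe olea kzr phi btww fiosy uonko aputm zggc
Hunk 3: at line 1 remove [olea,kzr,phi] add [sdz] -> 8 lines: pyxq muabe sdz btww fiosy uonko aputm zggc
Hunk 4: at line 1 remove [muabe,sdz,btww] add [toym] -> 6 lines: pyxq toym fiosy uonko aputm zggc
Hunk 5: at line 1 remove [fiosy,uonko] add [skb,nqf,lvus] -> 7 lines: pyxq toym skb nqf lvus aputm zggc
Final line 3: skb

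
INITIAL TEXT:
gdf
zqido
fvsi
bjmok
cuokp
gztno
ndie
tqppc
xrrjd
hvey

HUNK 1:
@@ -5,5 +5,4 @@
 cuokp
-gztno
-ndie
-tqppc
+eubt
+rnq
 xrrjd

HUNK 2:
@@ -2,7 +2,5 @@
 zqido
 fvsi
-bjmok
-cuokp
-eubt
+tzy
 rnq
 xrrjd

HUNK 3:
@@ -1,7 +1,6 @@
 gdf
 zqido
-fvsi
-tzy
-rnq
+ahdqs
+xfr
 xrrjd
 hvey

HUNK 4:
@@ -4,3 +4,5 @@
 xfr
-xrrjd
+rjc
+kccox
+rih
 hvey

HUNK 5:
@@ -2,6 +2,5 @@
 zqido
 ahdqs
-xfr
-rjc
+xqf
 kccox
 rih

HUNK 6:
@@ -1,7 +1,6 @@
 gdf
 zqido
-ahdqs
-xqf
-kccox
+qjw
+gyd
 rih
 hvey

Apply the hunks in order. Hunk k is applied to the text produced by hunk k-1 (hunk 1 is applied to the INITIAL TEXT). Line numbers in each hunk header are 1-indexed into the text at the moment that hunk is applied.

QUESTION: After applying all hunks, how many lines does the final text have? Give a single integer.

Hunk 1: at line 5 remove [gztno,ndie,tqppc] add [eubt,rnq] -> 9 lines: gdf zqido fvsi bjmok cuokp eubt rnq xrrjd hvey
Hunk 2: at line 2 remove [bjmok,cuokp,eubt] add [tzy] -> 7 lines: gdf zqido fvsi tzy rnq xrrjd hvey
Hunk 3: at line 1 remove [fvsi,tzy,rnq] add [ahdqs,xfr] -> 6 lines: gdf zqido ahdqs xfr xrrjd hvey
Hunk 4: at line 4 remove [xrrjd] add [rjc,kccox,rih] -> 8 lines: gdf zqido ahdqs xfr rjc kccox rih hvey
Hunk 5: at line 2 remove [xfr,rjc] add [xqf] -> 7 lines: gdf zqido ahdqs xqf kccox rih hvey
Hunk 6: at line 1 remove [ahdqs,xqf,kccox] add [qjw,gyd] -> 6 lines: gdf zqido qjw gyd rih hvey
Final line count: 6

Answer: 6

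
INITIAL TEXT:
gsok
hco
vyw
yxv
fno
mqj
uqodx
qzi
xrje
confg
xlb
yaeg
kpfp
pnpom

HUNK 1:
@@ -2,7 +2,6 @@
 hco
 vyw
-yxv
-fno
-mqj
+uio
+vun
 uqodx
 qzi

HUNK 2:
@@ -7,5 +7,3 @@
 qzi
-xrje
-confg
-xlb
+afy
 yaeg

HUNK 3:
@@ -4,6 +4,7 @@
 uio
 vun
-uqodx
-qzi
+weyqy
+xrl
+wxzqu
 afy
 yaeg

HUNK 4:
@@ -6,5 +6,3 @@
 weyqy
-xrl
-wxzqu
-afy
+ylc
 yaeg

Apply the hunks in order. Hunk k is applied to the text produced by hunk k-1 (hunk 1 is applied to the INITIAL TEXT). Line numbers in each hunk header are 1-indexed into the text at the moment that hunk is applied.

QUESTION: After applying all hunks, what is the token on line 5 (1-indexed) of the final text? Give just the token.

Hunk 1: at line 2 remove [yxv,fno,mqj] add [uio,vun] -> 13 lines: gsok hco vyw uio vun uqodx qzi xrje confg xlb yaeg kpfp pnpom
Hunk 2: at line 7 remove [xrje,confg,xlb] add [afy] -> 11 lines: gsok hco vyw uio vun uqodx qzi afy yaeg kpfp pnpom
Hunk 3: at line 4 remove [uqodx,qzi] add [weyqy,xrl,wxzqu] -> 12 lines: gsok hco vyw uio vun weyqy xrl wxzqu afy yaeg kpfp pnpom
Hunk 4: at line 6 remove [xrl,wxzqu,afy] add [ylc] -> 10 lines: gsok hco vyw uio vun weyqy ylc yaeg kpfp pnpom
Final line 5: vun

Answer: vun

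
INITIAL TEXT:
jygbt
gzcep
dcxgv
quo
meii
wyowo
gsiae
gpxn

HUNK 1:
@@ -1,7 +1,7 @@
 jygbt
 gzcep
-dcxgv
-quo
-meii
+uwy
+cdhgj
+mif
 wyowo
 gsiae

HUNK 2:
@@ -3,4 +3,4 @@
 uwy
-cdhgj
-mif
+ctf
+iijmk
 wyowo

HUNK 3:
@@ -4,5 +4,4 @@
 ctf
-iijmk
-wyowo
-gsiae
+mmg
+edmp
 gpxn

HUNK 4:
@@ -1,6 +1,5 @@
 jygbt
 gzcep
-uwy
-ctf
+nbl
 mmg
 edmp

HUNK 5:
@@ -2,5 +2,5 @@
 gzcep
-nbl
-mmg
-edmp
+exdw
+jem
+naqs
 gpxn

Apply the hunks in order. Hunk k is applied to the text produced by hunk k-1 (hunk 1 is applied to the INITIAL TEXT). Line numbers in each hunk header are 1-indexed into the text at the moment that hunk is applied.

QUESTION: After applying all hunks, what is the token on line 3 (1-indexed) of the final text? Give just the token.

Hunk 1: at line 1 remove [dcxgv,quo,meii] add [uwy,cdhgj,mif] -> 8 lines: jygbt gzcep uwy cdhgj mif wyowo gsiae gpxn
Hunk 2: at line 3 remove [cdhgj,mif] add [ctf,iijmk] -> 8 lines: jygbt gzcep uwy ctf iijmk wyowo gsiae gpxn
Hunk 3: at line 4 remove [iijmk,wyowo,gsiae] add [mmg,edmp] -> 7 lines: jygbt gzcep uwy ctf mmg edmp gpxn
Hunk 4: at line 1 remove [uwy,ctf] add [nbl] -> 6 lines: jygbt gzcep nbl mmg edmp gpxn
Hunk 5: at line 2 remove [nbl,mmg,edmp] add [exdw,jem,naqs] -> 6 lines: jygbt gzcep exdw jem naqs gpxn
Final line 3: exdw

Answer: exdw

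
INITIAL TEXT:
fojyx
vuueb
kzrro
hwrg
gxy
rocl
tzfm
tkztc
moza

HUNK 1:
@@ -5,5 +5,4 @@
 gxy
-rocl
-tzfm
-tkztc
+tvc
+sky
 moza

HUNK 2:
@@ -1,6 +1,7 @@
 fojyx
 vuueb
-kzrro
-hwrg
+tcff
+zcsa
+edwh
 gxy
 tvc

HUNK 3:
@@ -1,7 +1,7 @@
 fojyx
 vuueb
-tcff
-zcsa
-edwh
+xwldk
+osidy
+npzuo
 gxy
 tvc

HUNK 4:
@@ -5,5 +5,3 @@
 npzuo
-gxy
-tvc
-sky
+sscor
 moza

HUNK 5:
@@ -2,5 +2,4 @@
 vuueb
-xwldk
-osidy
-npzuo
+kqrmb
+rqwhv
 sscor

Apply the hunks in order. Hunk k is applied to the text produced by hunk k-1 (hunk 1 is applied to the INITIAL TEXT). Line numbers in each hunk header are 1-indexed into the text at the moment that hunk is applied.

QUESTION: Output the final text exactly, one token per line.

Answer: fojyx
vuueb
kqrmb
rqwhv
sscor
moza

Derivation:
Hunk 1: at line 5 remove [rocl,tzfm,tkztc] add [tvc,sky] -> 8 lines: fojyx vuueb kzrro hwrg gxy tvc sky moza
Hunk 2: at line 1 remove [kzrro,hwrg] add [tcff,zcsa,edwh] -> 9 lines: fojyx vuueb tcff zcsa edwh gxy tvc sky moza
Hunk 3: at line 1 remove [tcff,zcsa,edwh] add [xwldk,osidy,npzuo] -> 9 lines: fojyx vuueb xwldk osidy npzuo gxy tvc sky moza
Hunk 4: at line 5 remove [gxy,tvc,sky] add [sscor] -> 7 lines: fojyx vuueb xwldk osidy npzuo sscor moza
Hunk 5: at line 2 remove [xwldk,osidy,npzuo] add [kqrmb,rqwhv] -> 6 lines: fojyx vuueb kqrmb rqwhv sscor moza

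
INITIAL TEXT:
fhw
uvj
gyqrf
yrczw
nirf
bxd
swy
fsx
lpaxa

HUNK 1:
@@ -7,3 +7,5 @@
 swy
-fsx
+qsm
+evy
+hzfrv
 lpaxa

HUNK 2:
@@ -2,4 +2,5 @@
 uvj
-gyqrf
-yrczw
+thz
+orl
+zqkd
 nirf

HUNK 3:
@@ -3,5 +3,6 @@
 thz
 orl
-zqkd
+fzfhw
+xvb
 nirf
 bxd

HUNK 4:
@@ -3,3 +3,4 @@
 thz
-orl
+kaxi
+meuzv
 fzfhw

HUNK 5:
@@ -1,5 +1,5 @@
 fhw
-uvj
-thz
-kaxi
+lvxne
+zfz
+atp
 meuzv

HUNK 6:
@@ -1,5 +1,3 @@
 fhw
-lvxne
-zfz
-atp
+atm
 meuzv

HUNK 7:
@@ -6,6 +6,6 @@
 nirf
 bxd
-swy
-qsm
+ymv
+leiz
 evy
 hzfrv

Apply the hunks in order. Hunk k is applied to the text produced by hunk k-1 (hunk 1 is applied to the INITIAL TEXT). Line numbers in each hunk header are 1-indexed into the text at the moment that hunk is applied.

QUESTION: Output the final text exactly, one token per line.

Answer: fhw
atm
meuzv
fzfhw
xvb
nirf
bxd
ymv
leiz
evy
hzfrv
lpaxa

Derivation:
Hunk 1: at line 7 remove [fsx] add [qsm,evy,hzfrv] -> 11 lines: fhw uvj gyqrf yrczw nirf bxd swy qsm evy hzfrv lpaxa
Hunk 2: at line 2 remove [gyqrf,yrczw] add [thz,orl,zqkd] -> 12 lines: fhw uvj thz orl zqkd nirf bxd swy qsm evy hzfrv lpaxa
Hunk 3: at line 3 remove [zqkd] add [fzfhw,xvb] -> 13 lines: fhw uvj thz orl fzfhw xvb nirf bxd swy qsm evy hzfrv lpaxa
Hunk 4: at line 3 remove [orl] add [kaxi,meuzv] -> 14 lines: fhw uvj thz kaxi meuzv fzfhw xvb nirf bxd swy qsm evy hzfrv lpaxa
Hunk 5: at line 1 remove [uvj,thz,kaxi] add [lvxne,zfz,atp] -> 14 lines: fhw lvxne zfz atp meuzv fzfhw xvb nirf bxd swy qsm evy hzfrv lpaxa
Hunk 6: at line 1 remove [lvxne,zfz,atp] add [atm] -> 12 lines: fhw atm meuzv fzfhw xvb nirf bxd swy qsm evy hzfrv lpaxa
Hunk 7: at line 6 remove [swy,qsm] add [ymv,leiz] -> 12 lines: fhw atm meuzv fzfhw xvb nirf bxd ymv leiz evy hzfrv lpaxa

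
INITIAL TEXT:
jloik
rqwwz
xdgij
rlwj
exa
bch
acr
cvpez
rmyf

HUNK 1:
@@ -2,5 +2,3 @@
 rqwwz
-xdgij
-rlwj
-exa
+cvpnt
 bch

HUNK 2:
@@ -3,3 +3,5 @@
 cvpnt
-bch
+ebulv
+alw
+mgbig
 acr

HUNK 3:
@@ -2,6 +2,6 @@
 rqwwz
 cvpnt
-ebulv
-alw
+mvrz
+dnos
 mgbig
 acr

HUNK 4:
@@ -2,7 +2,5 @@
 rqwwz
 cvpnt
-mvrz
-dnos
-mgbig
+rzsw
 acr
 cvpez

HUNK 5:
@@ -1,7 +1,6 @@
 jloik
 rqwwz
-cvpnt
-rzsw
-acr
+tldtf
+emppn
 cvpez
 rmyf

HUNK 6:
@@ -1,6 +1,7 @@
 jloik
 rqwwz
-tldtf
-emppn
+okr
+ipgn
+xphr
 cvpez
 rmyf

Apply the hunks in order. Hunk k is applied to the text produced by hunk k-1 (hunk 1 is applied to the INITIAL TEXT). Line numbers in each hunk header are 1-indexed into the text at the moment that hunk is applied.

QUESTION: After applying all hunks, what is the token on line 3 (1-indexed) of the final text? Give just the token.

Hunk 1: at line 2 remove [xdgij,rlwj,exa] add [cvpnt] -> 7 lines: jloik rqwwz cvpnt bch acr cvpez rmyf
Hunk 2: at line 3 remove [bch] add [ebulv,alw,mgbig] -> 9 lines: jloik rqwwz cvpnt ebulv alw mgbig acr cvpez rmyf
Hunk 3: at line 2 remove [ebulv,alw] add [mvrz,dnos] -> 9 lines: jloik rqwwz cvpnt mvrz dnos mgbig acr cvpez rmyf
Hunk 4: at line 2 remove [mvrz,dnos,mgbig] add [rzsw] -> 7 lines: jloik rqwwz cvpnt rzsw acr cvpez rmyf
Hunk 5: at line 1 remove [cvpnt,rzsw,acr] add [tldtf,emppn] -> 6 lines: jloik rqwwz tldtf emppn cvpez rmyf
Hunk 6: at line 1 remove [tldtf,emppn] add [okr,ipgn,xphr] -> 7 lines: jloik rqwwz okr ipgn xphr cvpez rmyf
Final line 3: okr

Answer: okr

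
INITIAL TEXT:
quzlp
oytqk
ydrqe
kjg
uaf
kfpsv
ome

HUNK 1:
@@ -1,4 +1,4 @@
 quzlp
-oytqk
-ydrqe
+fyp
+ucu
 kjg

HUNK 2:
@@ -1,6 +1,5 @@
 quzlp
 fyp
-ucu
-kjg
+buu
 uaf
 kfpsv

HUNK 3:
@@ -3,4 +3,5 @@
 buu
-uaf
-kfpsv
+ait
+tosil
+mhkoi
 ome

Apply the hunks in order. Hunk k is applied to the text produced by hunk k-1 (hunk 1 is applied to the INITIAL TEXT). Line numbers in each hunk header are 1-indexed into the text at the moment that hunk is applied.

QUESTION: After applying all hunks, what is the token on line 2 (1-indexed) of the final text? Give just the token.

Answer: fyp

Derivation:
Hunk 1: at line 1 remove [oytqk,ydrqe] add [fyp,ucu] -> 7 lines: quzlp fyp ucu kjg uaf kfpsv ome
Hunk 2: at line 1 remove [ucu,kjg] add [buu] -> 6 lines: quzlp fyp buu uaf kfpsv ome
Hunk 3: at line 3 remove [uaf,kfpsv] add [ait,tosil,mhkoi] -> 7 lines: quzlp fyp buu ait tosil mhkoi ome
Final line 2: fyp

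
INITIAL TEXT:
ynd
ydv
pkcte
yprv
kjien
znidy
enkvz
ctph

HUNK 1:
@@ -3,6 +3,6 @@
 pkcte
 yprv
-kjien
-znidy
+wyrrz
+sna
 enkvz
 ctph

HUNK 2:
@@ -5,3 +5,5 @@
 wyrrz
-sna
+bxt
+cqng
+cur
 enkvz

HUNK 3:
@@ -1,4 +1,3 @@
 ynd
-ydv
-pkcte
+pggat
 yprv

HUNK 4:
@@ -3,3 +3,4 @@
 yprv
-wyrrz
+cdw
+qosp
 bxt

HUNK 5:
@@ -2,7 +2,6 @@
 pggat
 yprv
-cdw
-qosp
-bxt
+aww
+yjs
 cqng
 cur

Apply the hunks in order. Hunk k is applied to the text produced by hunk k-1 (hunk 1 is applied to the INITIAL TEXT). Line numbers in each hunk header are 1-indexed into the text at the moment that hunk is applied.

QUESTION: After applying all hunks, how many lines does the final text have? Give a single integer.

Answer: 9

Derivation:
Hunk 1: at line 3 remove [kjien,znidy] add [wyrrz,sna] -> 8 lines: ynd ydv pkcte yprv wyrrz sna enkvz ctph
Hunk 2: at line 5 remove [sna] add [bxt,cqng,cur] -> 10 lines: ynd ydv pkcte yprv wyrrz bxt cqng cur enkvz ctph
Hunk 3: at line 1 remove [ydv,pkcte] add [pggat] -> 9 lines: ynd pggat yprv wyrrz bxt cqng cur enkvz ctph
Hunk 4: at line 3 remove [wyrrz] add [cdw,qosp] -> 10 lines: ynd pggat yprv cdw qosp bxt cqng cur enkvz ctph
Hunk 5: at line 2 remove [cdw,qosp,bxt] add [aww,yjs] -> 9 lines: ynd pggat yprv aww yjs cqng cur enkvz ctph
Final line count: 9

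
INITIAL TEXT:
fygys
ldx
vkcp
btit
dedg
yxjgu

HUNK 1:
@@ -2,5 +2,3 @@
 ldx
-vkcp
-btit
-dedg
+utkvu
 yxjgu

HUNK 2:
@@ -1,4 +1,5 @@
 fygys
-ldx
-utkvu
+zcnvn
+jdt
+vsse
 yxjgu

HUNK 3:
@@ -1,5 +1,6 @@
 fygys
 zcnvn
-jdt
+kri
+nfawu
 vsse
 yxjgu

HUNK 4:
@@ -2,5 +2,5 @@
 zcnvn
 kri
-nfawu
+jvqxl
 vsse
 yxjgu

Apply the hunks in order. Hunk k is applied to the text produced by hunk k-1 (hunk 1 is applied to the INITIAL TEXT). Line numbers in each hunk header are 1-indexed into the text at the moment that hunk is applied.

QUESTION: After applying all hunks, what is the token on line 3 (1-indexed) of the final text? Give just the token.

Answer: kri

Derivation:
Hunk 1: at line 2 remove [vkcp,btit,dedg] add [utkvu] -> 4 lines: fygys ldx utkvu yxjgu
Hunk 2: at line 1 remove [ldx,utkvu] add [zcnvn,jdt,vsse] -> 5 lines: fygys zcnvn jdt vsse yxjgu
Hunk 3: at line 1 remove [jdt] add [kri,nfawu] -> 6 lines: fygys zcnvn kri nfawu vsse yxjgu
Hunk 4: at line 2 remove [nfawu] add [jvqxl] -> 6 lines: fygys zcnvn kri jvqxl vsse yxjgu
Final line 3: kri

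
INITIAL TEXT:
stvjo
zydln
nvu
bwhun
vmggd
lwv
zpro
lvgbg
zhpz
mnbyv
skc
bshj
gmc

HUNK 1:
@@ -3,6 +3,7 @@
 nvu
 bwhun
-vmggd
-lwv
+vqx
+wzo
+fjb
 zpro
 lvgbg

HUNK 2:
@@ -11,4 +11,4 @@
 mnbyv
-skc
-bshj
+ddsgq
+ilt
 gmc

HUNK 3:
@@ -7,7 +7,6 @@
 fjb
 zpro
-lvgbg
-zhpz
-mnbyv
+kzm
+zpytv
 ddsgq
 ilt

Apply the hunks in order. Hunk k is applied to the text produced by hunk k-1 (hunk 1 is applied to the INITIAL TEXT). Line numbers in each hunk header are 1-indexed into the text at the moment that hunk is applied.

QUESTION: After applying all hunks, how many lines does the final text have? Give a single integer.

Hunk 1: at line 3 remove [vmggd,lwv] add [vqx,wzo,fjb] -> 14 lines: stvjo zydln nvu bwhun vqx wzo fjb zpro lvgbg zhpz mnbyv skc bshj gmc
Hunk 2: at line 11 remove [skc,bshj] add [ddsgq,ilt] -> 14 lines: stvjo zydln nvu bwhun vqx wzo fjb zpro lvgbg zhpz mnbyv ddsgq ilt gmc
Hunk 3: at line 7 remove [lvgbg,zhpz,mnbyv] add [kzm,zpytv] -> 13 lines: stvjo zydln nvu bwhun vqx wzo fjb zpro kzm zpytv ddsgq ilt gmc
Final line count: 13

Answer: 13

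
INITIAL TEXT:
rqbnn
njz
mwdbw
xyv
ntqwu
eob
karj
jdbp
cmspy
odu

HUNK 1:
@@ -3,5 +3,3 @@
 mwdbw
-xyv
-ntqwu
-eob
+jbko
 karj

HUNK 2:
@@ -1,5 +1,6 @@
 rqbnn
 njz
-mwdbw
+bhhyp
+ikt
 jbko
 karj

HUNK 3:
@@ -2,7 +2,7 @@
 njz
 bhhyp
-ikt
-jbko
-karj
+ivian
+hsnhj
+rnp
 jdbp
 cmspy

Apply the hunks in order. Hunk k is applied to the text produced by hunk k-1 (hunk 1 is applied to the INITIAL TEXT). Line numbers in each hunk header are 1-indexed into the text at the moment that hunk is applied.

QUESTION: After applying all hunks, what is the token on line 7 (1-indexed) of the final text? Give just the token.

Answer: jdbp

Derivation:
Hunk 1: at line 3 remove [xyv,ntqwu,eob] add [jbko] -> 8 lines: rqbnn njz mwdbw jbko karj jdbp cmspy odu
Hunk 2: at line 1 remove [mwdbw] add [bhhyp,ikt] -> 9 lines: rqbnn njz bhhyp ikt jbko karj jdbp cmspy odu
Hunk 3: at line 2 remove [ikt,jbko,karj] add [ivian,hsnhj,rnp] -> 9 lines: rqbnn njz bhhyp ivian hsnhj rnp jdbp cmspy odu
Final line 7: jdbp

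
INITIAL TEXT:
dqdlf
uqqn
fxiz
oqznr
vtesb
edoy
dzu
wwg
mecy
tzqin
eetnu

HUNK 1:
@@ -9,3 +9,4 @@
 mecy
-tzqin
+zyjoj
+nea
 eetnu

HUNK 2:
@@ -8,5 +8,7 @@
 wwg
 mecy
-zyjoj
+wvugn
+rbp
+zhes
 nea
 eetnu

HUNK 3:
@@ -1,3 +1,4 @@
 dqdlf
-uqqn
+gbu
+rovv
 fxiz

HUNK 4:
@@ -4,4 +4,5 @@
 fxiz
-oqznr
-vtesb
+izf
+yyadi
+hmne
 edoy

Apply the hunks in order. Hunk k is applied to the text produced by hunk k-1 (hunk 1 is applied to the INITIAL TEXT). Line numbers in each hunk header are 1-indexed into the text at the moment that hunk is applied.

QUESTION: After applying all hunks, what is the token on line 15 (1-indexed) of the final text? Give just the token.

Answer: nea

Derivation:
Hunk 1: at line 9 remove [tzqin] add [zyjoj,nea] -> 12 lines: dqdlf uqqn fxiz oqznr vtesb edoy dzu wwg mecy zyjoj nea eetnu
Hunk 2: at line 8 remove [zyjoj] add [wvugn,rbp,zhes] -> 14 lines: dqdlf uqqn fxiz oqznr vtesb edoy dzu wwg mecy wvugn rbp zhes nea eetnu
Hunk 3: at line 1 remove [uqqn] add [gbu,rovv] -> 15 lines: dqdlf gbu rovv fxiz oqznr vtesb edoy dzu wwg mecy wvugn rbp zhes nea eetnu
Hunk 4: at line 4 remove [oqznr,vtesb] add [izf,yyadi,hmne] -> 16 lines: dqdlf gbu rovv fxiz izf yyadi hmne edoy dzu wwg mecy wvugn rbp zhes nea eetnu
Final line 15: nea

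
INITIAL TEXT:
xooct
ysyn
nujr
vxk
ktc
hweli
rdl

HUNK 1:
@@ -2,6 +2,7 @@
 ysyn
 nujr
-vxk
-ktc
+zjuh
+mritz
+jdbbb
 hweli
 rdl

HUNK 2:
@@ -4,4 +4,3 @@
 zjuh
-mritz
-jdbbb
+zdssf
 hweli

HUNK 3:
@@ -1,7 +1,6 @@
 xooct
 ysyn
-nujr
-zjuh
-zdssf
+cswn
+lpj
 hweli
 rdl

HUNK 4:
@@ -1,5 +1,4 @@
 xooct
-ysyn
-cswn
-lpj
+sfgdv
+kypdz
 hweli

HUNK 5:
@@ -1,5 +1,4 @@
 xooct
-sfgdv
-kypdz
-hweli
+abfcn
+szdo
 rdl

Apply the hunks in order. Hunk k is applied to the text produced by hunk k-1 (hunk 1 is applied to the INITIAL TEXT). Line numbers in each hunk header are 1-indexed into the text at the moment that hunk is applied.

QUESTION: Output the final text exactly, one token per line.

Answer: xooct
abfcn
szdo
rdl

Derivation:
Hunk 1: at line 2 remove [vxk,ktc] add [zjuh,mritz,jdbbb] -> 8 lines: xooct ysyn nujr zjuh mritz jdbbb hweli rdl
Hunk 2: at line 4 remove [mritz,jdbbb] add [zdssf] -> 7 lines: xooct ysyn nujr zjuh zdssf hweli rdl
Hunk 3: at line 1 remove [nujr,zjuh,zdssf] add [cswn,lpj] -> 6 lines: xooct ysyn cswn lpj hweli rdl
Hunk 4: at line 1 remove [ysyn,cswn,lpj] add [sfgdv,kypdz] -> 5 lines: xooct sfgdv kypdz hweli rdl
Hunk 5: at line 1 remove [sfgdv,kypdz,hweli] add [abfcn,szdo] -> 4 lines: xooct abfcn szdo rdl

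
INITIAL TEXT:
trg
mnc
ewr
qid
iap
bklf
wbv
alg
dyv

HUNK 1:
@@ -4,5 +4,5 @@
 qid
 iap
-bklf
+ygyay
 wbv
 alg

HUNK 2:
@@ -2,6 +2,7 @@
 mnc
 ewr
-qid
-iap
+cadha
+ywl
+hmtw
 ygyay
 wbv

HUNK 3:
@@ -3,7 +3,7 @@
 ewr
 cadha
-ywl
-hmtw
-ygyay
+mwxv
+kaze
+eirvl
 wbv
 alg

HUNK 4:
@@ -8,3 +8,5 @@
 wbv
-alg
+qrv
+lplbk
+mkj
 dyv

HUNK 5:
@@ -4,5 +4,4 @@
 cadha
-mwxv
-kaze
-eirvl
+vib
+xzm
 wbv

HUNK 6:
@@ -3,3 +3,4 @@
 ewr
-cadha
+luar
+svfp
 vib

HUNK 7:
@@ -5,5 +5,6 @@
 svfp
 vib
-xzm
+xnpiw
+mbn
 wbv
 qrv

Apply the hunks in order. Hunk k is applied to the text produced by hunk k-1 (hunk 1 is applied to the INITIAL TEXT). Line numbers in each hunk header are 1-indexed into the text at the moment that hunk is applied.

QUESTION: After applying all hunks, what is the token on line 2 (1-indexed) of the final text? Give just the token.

Hunk 1: at line 4 remove [bklf] add [ygyay] -> 9 lines: trg mnc ewr qid iap ygyay wbv alg dyv
Hunk 2: at line 2 remove [qid,iap] add [cadha,ywl,hmtw] -> 10 lines: trg mnc ewr cadha ywl hmtw ygyay wbv alg dyv
Hunk 3: at line 3 remove [ywl,hmtw,ygyay] add [mwxv,kaze,eirvl] -> 10 lines: trg mnc ewr cadha mwxv kaze eirvl wbv alg dyv
Hunk 4: at line 8 remove [alg] add [qrv,lplbk,mkj] -> 12 lines: trg mnc ewr cadha mwxv kaze eirvl wbv qrv lplbk mkj dyv
Hunk 5: at line 4 remove [mwxv,kaze,eirvl] add [vib,xzm] -> 11 lines: trg mnc ewr cadha vib xzm wbv qrv lplbk mkj dyv
Hunk 6: at line 3 remove [cadha] add [luar,svfp] -> 12 lines: trg mnc ewr luar svfp vib xzm wbv qrv lplbk mkj dyv
Hunk 7: at line 5 remove [xzm] add [xnpiw,mbn] -> 13 lines: trg mnc ewr luar svfp vib xnpiw mbn wbv qrv lplbk mkj dyv
Final line 2: mnc

Answer: mnc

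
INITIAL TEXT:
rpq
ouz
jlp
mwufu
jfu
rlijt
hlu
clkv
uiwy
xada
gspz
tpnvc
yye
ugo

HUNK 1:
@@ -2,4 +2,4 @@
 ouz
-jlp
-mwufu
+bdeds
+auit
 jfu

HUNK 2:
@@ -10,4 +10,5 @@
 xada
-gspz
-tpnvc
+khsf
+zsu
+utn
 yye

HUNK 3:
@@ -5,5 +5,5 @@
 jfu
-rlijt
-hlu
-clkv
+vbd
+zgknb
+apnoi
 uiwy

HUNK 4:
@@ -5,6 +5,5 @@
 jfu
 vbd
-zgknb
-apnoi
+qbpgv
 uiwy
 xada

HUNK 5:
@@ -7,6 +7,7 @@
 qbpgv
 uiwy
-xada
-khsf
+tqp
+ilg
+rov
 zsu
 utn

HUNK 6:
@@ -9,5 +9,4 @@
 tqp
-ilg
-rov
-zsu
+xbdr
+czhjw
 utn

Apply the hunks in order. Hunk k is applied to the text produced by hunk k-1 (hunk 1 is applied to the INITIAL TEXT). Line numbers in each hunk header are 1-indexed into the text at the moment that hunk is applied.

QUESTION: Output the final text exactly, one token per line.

Hunk 1: at line 2 remove [jlp,mwufu] add [bdeds,auit] -> 14 lines: rpq ouz bdeds auit jfu rlijt hlu clkv uiwy xada gspz tpnvc yye ugo
Hunk 2: at line 10 remove [gspz,tpnvc] add [khsf,zsu,utn] -> 15 lines: rpq ouz bdeds auit jfu rlijt hlu clkv uiwy xada khsf zsu utn yye ugo
Hunk 3: at line 5 remove [rlijt,hlu,clkv] add [vbd,zgknb,apnoi] -> 15 lines: rpq ouz bdeds auit jfu vbd zgknb apnoi uiwy xada khsf zsu utn yye ugo
Hunk 4: at line 5 remove [zgknb,apnoi] add [qbpgv] -> 14 lines: rpq ouz bdeds auit jfu vbd qbpgv uiwy xada khsf zsu utn yye ugo
Hunk 5: at line 7 remove [xada,khsf] add [tqp,ilg,rov] -> 15 lines: rpq ouz bdeds auit jfu vbd qbpgv uiwy tqp ilg rov zsu utn yye ugo
Hunk 6: at line 9 remove [ilg,rov,zsu] add [xbdr,czhjw] -> 14 lines: rpq ouz bdeds auit jfu vbd qbpgv uiwy tqp xbdr czhjw utn yye ugo

Answer: rpq
ouz
bdeds
auit
jfu
vbd
qbpgv
uiwy
tqp
xbdr
czhjw
utn
yye
ugo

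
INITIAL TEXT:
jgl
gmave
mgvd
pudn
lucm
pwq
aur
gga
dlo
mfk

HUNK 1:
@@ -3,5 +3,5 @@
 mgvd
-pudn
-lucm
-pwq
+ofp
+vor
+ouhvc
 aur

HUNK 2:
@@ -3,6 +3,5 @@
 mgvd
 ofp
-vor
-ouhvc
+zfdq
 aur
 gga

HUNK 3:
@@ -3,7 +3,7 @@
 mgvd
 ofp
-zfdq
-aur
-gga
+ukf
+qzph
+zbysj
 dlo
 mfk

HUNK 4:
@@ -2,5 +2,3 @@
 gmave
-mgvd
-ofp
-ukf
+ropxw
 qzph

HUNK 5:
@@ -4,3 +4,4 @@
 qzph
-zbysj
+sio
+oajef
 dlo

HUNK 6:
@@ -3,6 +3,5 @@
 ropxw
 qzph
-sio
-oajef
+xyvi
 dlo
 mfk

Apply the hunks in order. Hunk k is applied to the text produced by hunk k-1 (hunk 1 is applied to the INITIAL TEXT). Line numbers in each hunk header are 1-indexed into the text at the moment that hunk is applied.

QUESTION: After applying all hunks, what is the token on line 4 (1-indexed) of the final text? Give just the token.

Hunk 1: at line 3 remove [pudn,lucm,pwq] add [ofp,vor,ouhvc] -> 10 lines: jgl gmave mgvd ofp vor ouhvc aur gga dlo mfk
Hunk 2: at line 3 remove [vor,ouhvc] add [zfdq] -> 9 lines: jgl gmave mgvd ofp zfdq aur gga dlo mfk
Hunk 3: at line 3 remove [zfdq,aur,gga] add [ukf,qzph,zbysj] -> 9 lines: jgl gmave mgvd ofp ukf qzph zbysj dlo mfk
Hunk 4: at line 2 remove [mgvd,ofp,ukf] add [ropxw] -> 7 lines: jgl gmave ropxw qzph zbysj dlo mfk
Hunk 5: at line 4 remove [zbysj] add [sio,oajef] -> 8 lines: jgl gmave ropxw qzph sio oajef dlo mfk
Hunk 6: at line 3 remove [sio,oajef] add [xyvi] -> 7 lines: jgl gmave ropxw qzph xyvi dlo mfk
Final line 4: qzph

Answer: qzph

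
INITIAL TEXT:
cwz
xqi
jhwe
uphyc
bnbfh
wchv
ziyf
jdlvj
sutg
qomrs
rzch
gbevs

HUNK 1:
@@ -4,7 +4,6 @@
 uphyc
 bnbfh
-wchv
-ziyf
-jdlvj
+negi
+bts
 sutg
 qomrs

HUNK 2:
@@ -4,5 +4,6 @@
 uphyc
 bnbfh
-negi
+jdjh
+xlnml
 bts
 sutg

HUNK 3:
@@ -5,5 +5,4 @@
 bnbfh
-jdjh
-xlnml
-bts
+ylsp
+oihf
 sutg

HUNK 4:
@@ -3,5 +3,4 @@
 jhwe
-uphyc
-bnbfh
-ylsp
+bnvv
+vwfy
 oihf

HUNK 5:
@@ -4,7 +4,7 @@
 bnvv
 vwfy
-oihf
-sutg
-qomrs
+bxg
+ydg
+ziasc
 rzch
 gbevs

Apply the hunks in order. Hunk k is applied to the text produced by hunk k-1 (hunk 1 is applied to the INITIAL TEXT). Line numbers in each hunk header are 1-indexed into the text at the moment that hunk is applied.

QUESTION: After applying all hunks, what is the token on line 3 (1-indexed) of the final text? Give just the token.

Hunk 1: at line 4 remove [wchv,ziyf,jdlvj] add [negi,bts] -> 11 lines: cwz xqi jhwe uphyc bnbfh negi bts sutg qomrs rzch gbevs
Hunk 2: at line 4 remove [negi] add [jdjh,xlnml] -> 12 lines: cwz xqi jhwe uphyc bnbfh jdjh xlnml bts sutg qomrs rzch gbevs
Hunk 3: at line 5 remove [jdjh,xlnml,bts] add [ylsp,oihf] -> 11 lines: cwz xqi jhwe uphyc bnbfh ylsp oihf sutg qomrs rzch gbevs
Hunk 4: at line 3 remove [uphyc,bnbfh,ylsp] add [bnvv,vwfy] -> 10 lines: cwz xqi jhwe bnvv vwfy oihf sutg qomrs rzch gbevs
Hunk 5: at line 4 remove [oihf,sutg,qomrs] add [bxg,ydg,ziasc] -> 10 lines: cwz xqi jhwe bnvv vwfy bxg ydg ziasc rzch gbevs
Final line 3: jhwe

Answer: jhwe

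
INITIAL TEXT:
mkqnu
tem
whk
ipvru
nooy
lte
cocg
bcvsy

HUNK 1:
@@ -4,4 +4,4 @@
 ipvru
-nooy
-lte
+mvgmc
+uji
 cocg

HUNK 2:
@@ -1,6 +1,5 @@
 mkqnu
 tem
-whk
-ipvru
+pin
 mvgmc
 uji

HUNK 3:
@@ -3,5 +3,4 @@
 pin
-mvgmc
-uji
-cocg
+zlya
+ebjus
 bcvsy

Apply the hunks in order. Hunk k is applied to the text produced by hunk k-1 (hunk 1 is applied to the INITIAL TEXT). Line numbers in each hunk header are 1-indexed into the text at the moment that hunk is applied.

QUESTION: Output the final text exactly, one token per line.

Hunk 1: at line 4 remove [nooy,lte] add [mvgmc,uji] -> 8 lines: mkqnu tem whk ipvru mvgmc uji cocg bcvsy
Hunk 2: at line 1 remove [whk,ipvru] add [pin] -> 7 lines: mkqnu tem pin mvgmc uji cocg bcvsy
Hunk 3: at line 3 remove [mvgmc,uji,cocg] add [zlya,ebjus] -> 6 lines: mkqnu tem pin zlya ebjus bcvsy

Answer: mkqnu
tem
pin
zlya
ebjus
bcvsy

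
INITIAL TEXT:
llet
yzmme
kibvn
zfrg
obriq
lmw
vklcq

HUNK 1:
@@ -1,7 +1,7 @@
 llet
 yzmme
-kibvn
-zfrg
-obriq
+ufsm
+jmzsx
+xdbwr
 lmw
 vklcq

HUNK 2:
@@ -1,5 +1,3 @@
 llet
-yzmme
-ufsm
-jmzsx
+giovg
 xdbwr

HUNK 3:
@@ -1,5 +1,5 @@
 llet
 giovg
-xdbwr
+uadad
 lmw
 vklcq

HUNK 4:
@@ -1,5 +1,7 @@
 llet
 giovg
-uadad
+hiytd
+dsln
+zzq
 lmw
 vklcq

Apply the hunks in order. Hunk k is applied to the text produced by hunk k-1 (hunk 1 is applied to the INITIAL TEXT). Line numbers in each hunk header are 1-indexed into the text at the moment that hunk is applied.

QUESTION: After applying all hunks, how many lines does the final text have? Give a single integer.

Answer: 7

Derivation:
Hunk 1: at line 1 remove [kibvn,zfrg,obriq] add [ufsm,jmzsx,xdbwr] -> 7 lines: llet yzmme ufsm jmzsx xdbwr lmw vklcq
Hunk 2: at line 1 remove [yzmme,ufsm,jmzsx] add [giovg] -> 5 lines: llet giovg xdbwr lmw vklcq
Hunk 3: at line 1 remove [xdbwr] add [uadad] -> 5 lines: llet giovg uadad lmw vklcq
Hunk 4: at line 1 remove [uadad] add [hiytd,dsln,zzq] -> 7 lines: llet giovg hiytd dsln zzq lmw vklcq
Final line count: 7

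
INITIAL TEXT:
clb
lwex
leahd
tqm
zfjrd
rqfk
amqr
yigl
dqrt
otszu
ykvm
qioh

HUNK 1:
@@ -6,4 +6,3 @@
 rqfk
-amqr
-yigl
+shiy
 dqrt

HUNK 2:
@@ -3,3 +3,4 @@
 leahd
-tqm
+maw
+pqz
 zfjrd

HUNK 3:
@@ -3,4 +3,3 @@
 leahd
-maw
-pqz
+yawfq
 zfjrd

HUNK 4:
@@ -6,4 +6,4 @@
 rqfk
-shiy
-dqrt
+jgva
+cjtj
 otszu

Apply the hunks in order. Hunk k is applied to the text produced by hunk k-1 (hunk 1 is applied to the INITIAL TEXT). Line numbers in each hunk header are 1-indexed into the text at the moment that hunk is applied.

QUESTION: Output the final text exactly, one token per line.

Answer: clb
lwex
leahd
yawfq
zfjrd
rqfk
jgva
cjtj
otszu
ykvm
qioh

Derivation:
Hunk 1: at line 6 remove [amqr,yigl] add [shiy] -> 11 lines: clb lwex leahd tqm zfjrd rqfk shiy dqrt otszu ykvm qioh
Hunk 2: at line 3 remove [tqm] add [maw,pqz] -> 12 lines: clb lwex leahd maw pqz zfjrd rqfk shiy dqrt otszu ykvm qioh
Hunk 3: at line 3 remove [maw,pqz] add [yawfq] -> 11 lines: clb lwex leahd yawfq zfjrd rqfk shiy dqrt otszu ykvm qioh
Hunk 4: at line 6 remove [shiy,dqrt] add [jgva,cjtj] -> 11 lines: clb lwex leahd yawfq zfjrd rqfk jgva cjtj otszu ykvm qioh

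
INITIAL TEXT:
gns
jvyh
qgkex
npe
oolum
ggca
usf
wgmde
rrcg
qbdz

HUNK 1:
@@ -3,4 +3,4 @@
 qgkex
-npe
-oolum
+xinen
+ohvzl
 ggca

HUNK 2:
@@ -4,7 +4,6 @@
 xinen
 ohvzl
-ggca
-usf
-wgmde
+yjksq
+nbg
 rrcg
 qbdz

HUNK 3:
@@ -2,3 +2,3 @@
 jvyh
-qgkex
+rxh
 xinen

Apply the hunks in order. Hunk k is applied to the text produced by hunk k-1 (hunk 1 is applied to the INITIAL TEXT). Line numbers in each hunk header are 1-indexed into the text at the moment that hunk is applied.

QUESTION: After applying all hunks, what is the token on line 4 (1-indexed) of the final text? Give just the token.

Hunk 1: at line 3 remove [npe,oolum] add [xinen,ohvzl] -> 10 lines: gns jvyh qgkex xinen ohvzl ggca usf wgmde rrcg qbdz
Hunk 2: at line 4 remove [ggca,usf,wgmde] add [yjksq,nbg] -> 9 lines: gns jvyh qgkex xinen ohvzl yjksq nbg rrcg qbdz
Hunk 3: at line 2 remove [qgkex] add [rxh] -> 9 lines: gns jvyh rxh xinen ohvzl yjksq nbg rrcg qbdz
Final line 4: xinen

Answer: xinen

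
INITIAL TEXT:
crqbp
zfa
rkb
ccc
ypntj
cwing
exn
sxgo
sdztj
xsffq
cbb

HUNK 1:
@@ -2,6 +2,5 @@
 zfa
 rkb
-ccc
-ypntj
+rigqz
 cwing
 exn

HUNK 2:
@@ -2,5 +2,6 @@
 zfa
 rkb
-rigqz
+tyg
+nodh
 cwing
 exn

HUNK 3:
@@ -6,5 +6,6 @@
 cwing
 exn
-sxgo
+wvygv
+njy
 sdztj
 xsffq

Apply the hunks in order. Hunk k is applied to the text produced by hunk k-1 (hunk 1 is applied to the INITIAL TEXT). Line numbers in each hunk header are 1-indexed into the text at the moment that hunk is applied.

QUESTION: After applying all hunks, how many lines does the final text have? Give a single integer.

Answer: 12

Derivation:
Hunk 1: at line 2 remove [ccc,ypntj] add [rigqz] -> 10 lines: crqbp zfa rkb rigqz cwing exn sxgo sdztj xsffq cbb
Hunk 2: at line 2 remove [rigqz] add [tyg,nodh] -> 11 lines: crqbp zfa rkb tyg nodh cwing exn sxgo sdztj xsffq cbb
Hunk 3: at line 6 remove [sxgo] add [wvygv,njy] -> 12 lines: crqbp zfa rkb tyg nodh cwing exn wvygv njy sdztj xsffq cbb
Final line count: 12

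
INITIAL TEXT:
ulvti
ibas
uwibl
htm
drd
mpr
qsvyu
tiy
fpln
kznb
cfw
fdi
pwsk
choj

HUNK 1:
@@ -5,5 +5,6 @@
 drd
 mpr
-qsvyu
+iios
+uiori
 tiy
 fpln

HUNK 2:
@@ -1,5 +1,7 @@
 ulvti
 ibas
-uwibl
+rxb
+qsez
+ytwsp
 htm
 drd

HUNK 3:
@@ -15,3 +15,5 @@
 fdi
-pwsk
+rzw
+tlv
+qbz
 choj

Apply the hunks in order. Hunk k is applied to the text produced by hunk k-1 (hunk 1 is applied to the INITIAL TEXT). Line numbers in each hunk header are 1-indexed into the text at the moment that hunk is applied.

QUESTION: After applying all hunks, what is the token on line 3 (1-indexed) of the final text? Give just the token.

Answer: rxb

Derivation:
Hunk 1: at line 5 remove [qsvyu] add [iios,uiori] -> 15 lines: ulvti ibas uwibl htm drd mpr iios uiori tiy fpln kznb cfw fdi pwsk choj
Hunk 2: at line 1 remove [uwibl] add [rxb,qsez,ytwsp] -> 17 lines: ulvti ibas rxb qsez ytwsp htm drd mpr iios uiori tiy fpln kznb cfw fdi pwsk choj
Hunk 3: at line 15 remove [pwsk] add [rzw,tlv,qbz] -> 19 lines: ulvti ibas rxb qsez ytwsp htm drd mpr iios uiori tiy fpln kznb cfw fdi rzw tlv qbz choj
Final line 3: rxb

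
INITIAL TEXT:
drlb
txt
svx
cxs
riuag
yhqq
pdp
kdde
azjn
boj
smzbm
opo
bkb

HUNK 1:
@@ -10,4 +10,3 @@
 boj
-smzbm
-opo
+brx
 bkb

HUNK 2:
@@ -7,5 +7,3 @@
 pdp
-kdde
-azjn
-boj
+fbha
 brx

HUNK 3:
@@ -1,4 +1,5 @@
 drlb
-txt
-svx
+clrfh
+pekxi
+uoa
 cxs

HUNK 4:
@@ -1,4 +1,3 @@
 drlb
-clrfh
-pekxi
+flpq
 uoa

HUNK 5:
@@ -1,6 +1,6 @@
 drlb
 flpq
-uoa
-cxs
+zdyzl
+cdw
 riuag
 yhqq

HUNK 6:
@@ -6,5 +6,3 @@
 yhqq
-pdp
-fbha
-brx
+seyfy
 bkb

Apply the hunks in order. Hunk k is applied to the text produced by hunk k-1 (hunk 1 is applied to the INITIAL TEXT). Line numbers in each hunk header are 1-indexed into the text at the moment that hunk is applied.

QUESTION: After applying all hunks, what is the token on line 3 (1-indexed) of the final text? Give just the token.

Answer: zdyzl

Derivation:
Hunk 1: at line 10 remove [smzbm,opo] add [brx] -> 12 lines: drlb txt svx cxs riuag yhqq pdp kdde azjn boj brx bkb
Hunk 2: at line 7 remove [kdde,azjn,boj] add [fbha] -> 10 lines: drlb txt svx cxs riuag yhqq pdp fbha brx bkb
Hunk 3: at line 1 remove [txt,svx] add [clrfh,pekxi,uoa] -> 11 lines: drlb clrfh pekxi uoa cxs riuag yhqq pdp fbha brx bkb
Hunk 4: at line 1 remove [clrfh,pekxi] add [flpq] -> 10 lines: drlb flpq uoa cxs riuag yhqq pdp fbha brx bkb
Hunk 5: at line 1 remove [uoa,cxs] add [zdyzl,cdw] -> 10 lines: drlb flpq zdyzl cdw riuag yhqq pdp fbha brx bkb
Hunk 6: at line 6 remove [pdp,fbha,brx] add [seyfy] -> 8 lines: drlb flpq zdyzl cdw riuag yhqq seyfy bkb
Final line 3: zdyzl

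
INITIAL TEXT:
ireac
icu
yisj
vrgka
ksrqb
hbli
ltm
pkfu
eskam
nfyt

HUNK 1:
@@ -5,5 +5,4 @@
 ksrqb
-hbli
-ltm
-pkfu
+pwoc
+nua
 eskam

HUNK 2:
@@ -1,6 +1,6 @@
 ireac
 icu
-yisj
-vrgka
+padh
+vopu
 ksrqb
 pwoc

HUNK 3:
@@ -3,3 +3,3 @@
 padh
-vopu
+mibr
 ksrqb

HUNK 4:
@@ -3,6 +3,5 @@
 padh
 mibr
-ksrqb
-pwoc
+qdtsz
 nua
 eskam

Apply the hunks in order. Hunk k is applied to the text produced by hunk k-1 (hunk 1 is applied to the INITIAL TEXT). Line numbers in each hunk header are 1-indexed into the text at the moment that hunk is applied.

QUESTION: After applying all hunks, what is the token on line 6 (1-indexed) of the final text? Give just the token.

Hunk 1: at line 5 remove [hbli,ltm,pkfu] add [pwoc,nua] -> 9 lines: ireac icu yisj vrgka ksrqb pwoc nua eskam nfyt
Hunk 2: at line 1 remove [yisj,vrgka] add [padh,vopu] -> 9 lines: ireac icu padh vopu ksrqb pwoc nua eskam nfyt
Hunk 3: at line 3 remove [vopu] add [mibr] -> 9 lines: ireac icu padh mibr ksrqb pwoc nua eskam nfyt
Hunk 4: at line 3 remove [ksrqb,pwoc] add [qdtsz] -> 8 lines: ireac icu padh mibr qdtsz nua eskam nfyt
Final line 6: nua

Answer: nua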